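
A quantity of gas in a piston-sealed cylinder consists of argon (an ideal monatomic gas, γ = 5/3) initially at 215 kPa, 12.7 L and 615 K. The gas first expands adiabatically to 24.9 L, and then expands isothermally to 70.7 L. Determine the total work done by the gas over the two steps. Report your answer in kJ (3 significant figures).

Step 1 (adiabatic): W = (P₁V₁ − P₂V₂)/(γ−1) = (2730 − 1743)/0.667 = 1481 J.
After step 1: P = 70 kPa, V = 24.9 L, T = 392.6 K.
Step 2 (isothermal): W = P₁V₁ ln(V₂/V₁) = (1743) ln(70.7/24.9) = 1819 J.
W_total = 1481 + 1819 = 3300 J.

W_total ≈ 3.30 kJ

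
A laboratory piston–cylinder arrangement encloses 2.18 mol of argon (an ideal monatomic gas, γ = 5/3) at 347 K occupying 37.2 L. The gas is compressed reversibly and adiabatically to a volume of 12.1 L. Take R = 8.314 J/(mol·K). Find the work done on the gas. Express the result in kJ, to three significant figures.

W ≈ 10.5 kJ

Adiabatic: TV^(γ−1) = const with γ = 5/3.
T₂ = T₁ (V₁/V₂)^(γ−1) = 347 × (37.2/12.1)^0.667 = 347 × 2.114 = 733.7 K.
W_by = nCᵥ(T₁ − T₂) = (2.18)(12.47)(347 − 733.7) = -10512 J.
Work on gas = −W_by = 10512 J.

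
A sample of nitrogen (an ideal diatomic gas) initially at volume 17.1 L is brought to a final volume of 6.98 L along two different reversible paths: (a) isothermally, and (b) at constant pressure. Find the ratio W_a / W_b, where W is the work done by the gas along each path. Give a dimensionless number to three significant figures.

W_a / W_b ≈ 1.51

Path (a) isothermal: W = P₁V₁ ln(V₂/V₁) → W_a/(P₁V₁) = -0.896.
Path (b) isobaric: W = P₁(V₂ − V₁) → W_b/(P₁V₁) = -0.5918.
W_a / W_b = -0.896 / -0.5918 = 1.514.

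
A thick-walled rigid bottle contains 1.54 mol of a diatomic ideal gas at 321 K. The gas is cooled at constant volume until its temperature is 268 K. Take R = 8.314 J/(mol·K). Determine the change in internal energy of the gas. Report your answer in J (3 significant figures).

Constant volume ⇒ W = 0, so Q = ΔU = nCᵥΔT with Cᵥ = 5R/2 = 20.79 J/(mol·K).
ΔU = (1.54)(20.79)(268 − 321) = -1696 J.

ΔU ≈ -1700 J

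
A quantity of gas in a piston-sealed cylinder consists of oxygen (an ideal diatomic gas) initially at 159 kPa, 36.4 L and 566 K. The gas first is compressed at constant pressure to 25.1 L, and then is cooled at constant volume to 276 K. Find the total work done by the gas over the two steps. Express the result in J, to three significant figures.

W_total ≈ -1800 J

Step 1 (isobaric): W = PΔV = (159 kPa)(25.1 − 36.4 L) = -1797 J.
Step 2 (isochoric): W = 0 (constant volume).
W_total = -1797 + 0 = -1797 J.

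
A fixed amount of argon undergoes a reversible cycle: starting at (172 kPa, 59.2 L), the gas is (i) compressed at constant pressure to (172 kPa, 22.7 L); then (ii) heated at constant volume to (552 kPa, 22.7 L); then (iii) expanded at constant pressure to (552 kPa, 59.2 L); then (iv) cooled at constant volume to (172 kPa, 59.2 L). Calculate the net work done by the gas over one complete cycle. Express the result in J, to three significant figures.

Constant-volume legs do no work.
W(i) = (172)(22.7 − 59.2) = -6278 J; W(iii) = (552)(59.2 − 22.7) = 20148 J.
W_net = -6278 + 20148 = 13870 J (the clockwise enclosed area).

W_net ≈ 13900 J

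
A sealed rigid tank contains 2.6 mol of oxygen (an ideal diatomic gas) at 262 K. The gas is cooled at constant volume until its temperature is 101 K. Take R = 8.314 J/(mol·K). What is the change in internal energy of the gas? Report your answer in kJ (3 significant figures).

ΔU ≈ -8.70 kJ

Constant volume ⇒ W = 0, so Q = ΔU = nCᵥΔT with Cᵥ = 5R/2 = 20.79 J/(mol·K).
ΔU = (2.6)(20.79)(101 − 262) = -8701 J.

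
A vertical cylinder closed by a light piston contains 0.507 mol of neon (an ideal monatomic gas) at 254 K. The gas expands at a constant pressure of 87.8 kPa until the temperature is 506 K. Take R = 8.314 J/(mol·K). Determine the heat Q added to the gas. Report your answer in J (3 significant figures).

Isobaric: W = nRΔT = (0.507)(8.314)(252) = 1062 J.
ΔU = nCᵥΔT with Cᵥ = 3R/2: ΔU = (0.507)(12.47)(252) = 1593 J.
Q = ΔU + W = 1593 + 1062 = 2656 J.

Q ≈ 2660 J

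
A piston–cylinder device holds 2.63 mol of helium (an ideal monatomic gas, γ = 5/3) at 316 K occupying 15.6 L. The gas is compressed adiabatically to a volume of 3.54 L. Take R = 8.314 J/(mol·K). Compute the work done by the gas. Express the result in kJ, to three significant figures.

W ≈ -17.5 kJ

Adiabatic: TV^(γ−1) = const with γ = 5/3.
T₂ = T₁ (V₁/V₂)^(γ−1) = 316 × (15.6/3.54)^0.667 = 316 × 2.688 = 849.4 K.
W_by = nCᵥ(T₁ − T₂) = (2.63)(12.47)(316 − 849.4) = -17494 J.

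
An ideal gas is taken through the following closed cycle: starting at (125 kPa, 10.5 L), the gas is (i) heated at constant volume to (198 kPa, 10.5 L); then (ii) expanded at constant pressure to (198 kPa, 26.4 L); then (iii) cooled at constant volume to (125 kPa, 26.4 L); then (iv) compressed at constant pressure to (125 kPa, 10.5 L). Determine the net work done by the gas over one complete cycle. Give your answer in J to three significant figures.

Constant-volume legs do no work.
W(ii) = (198)(26.4 − 10.5) = 3148 J; W(iv) = (125)(10.5 − 26.4) = -1987 J.
W_net = 3148 − 1987 = 1161 J (the clockwise enclosed area).

W_net ≈ 1160 J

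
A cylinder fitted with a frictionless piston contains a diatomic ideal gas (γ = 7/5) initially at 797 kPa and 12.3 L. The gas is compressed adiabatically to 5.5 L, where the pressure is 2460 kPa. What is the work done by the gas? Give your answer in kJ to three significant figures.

Adiabatic: W = (P₁V₁ − P₂V₂)/(γ − 1) with γ = 7/5.
P₁V₁ = 9803 J, P₂V₂ = 13530 J.
W = (9803 − 13530) / 0.4 = -9317 J.

W ≈ -9.32 kJ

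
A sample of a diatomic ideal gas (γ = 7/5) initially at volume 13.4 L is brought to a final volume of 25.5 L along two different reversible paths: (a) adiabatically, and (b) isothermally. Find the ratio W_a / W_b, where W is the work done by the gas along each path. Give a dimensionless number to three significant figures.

Path (a) adiabatic: W = P₁V₁(1 − (V₁/V₂)^(γ−1))/(γ−1) → W_a/(P₁V₁) = 0.5673.
Path (b) isothermal: W = P₁V₁ ln(V₂/V₁) → W_b/(P₁V₁) = 0.6434.
W_a / W_b = 0.5673 / 0.6434 = 0.8817.

W_a / W_b ≈ 0.882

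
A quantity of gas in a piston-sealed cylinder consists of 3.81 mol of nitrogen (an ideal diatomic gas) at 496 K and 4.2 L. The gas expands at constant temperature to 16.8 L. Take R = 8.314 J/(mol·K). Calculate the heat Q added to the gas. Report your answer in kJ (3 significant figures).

Q ≈ 21.8 kJ

Isothermal ⇒ ΔU = 0, so Q = W = nRT ln(V₂/V₁).
Q = (3.81)(8.314)(496) ln(16.8/4.2) = 15711 × 1.386 = 21781 J.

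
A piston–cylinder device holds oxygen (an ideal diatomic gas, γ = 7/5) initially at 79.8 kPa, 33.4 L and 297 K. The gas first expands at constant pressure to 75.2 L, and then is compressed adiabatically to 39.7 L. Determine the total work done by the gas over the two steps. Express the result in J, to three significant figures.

W_total ≈ -1030 J

Step 1 (isobaric): W = PΔV = (79.8 kPa)(75.2 − 33.4 L) = 3336 J.
After step 1: P = 79.8 kPa, V = 75.2 L, T = 668.7 K.
Step 2 (adiabatic): W = (P₁V₁ − P₂V₂)/(γ−1) = (6001 − 7748)/0.4 = -4368 J.
W_total = 3336 − 4368 = -1032 J.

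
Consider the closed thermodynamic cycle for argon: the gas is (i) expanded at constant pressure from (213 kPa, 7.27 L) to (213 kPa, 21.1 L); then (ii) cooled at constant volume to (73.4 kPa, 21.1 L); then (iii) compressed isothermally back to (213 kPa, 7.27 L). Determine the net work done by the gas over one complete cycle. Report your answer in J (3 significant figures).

Leg (i): W = PΔV = (213)(21.1 − 7.27) = 2946 J.
Leg (ii): W = 0.
Leg (iii): W = PᵢVᵢ ln(V_f/Vᵢ) = (1549) ln(7.27/21.1) = -1650 J.
W_net = 2946 − 1650 = 1296 J.

W_net ≈ 1300 J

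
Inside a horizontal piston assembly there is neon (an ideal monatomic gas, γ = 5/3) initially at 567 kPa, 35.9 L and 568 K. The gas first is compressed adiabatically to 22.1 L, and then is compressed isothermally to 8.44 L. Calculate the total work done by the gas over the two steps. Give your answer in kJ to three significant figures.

W_total ≈ -38.7 kJ

Step 1 (adiabatic): W = (P₁V₁ − P₂V₂)/(γ−1) = (20355 − 28128)/0.667 = -11660 J.
After step 1: P = 1273 kPa, V = 22.1 L, T = 784.9 K.
Step 2 (isothermal): W = P₁V₁ ln(V₂/V₁) = (28128) ln(8.44/22.1) = -27076 J.
W_total = -11660 − 27076 = -38736 J.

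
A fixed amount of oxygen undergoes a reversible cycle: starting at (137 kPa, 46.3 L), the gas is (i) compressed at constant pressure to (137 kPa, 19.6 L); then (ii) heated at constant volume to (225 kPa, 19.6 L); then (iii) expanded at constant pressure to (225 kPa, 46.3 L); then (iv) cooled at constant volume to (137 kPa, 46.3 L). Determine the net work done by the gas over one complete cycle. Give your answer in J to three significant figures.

W_net ≈ 2350 J

Constant-volume legs do no work.
W(i) = (137)(19.6 − 46.3) = -3658 J; W(iii) = (225)(46.3 − 19.6) = 6007 J.
W_net = -3658 + 6007 = 2350 J (the clockwise enclosed area).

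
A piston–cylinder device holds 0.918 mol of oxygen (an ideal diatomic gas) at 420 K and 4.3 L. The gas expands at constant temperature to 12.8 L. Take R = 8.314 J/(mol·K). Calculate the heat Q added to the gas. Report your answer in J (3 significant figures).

Isothermal ⇒ ΔU = 0, so Q = W = nRT ln(V₂/V₁).
Q = (0.918)(8.314)(420) ln(12.8/4.3) = 3206 × 1.091 = 3497 J.

Q ≈ 3500 J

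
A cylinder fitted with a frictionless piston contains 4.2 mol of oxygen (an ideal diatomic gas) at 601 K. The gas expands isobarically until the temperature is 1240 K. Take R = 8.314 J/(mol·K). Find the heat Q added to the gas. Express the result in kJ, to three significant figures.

Q ≈ 78.1 kJ

Isobaric: W = nRΔT = (4.2)(8.314)(639) = 22313 J.
ΔU = nCᵥΔT with Cᵥ = 5R/2: ΔU = (4.2)(20.79)(639) = 55783 J.
Q = ΔU + W = 55783 + 22313 = 78096 J.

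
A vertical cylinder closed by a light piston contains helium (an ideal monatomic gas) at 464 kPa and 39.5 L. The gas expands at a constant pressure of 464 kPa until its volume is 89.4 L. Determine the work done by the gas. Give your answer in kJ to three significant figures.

W ≈ 23.2 kJ

Isobaric: W = P ΔV.
W = (464 kPa)(89.4 − 39.5 L) = (464)(49.9) = 23154 J.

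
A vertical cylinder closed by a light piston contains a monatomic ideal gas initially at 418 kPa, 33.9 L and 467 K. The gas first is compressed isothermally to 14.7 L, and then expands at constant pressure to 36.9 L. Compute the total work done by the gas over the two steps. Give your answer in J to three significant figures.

W_total ≈ 9560 J

Step 1 (isothermal): W = P₁V₁ ln(V₂/V₁) = (14170) ln(14.7/33.9) = -11840 J.
After step 1: P = 964 kPa, V = 14.7 L, T = 467 K.
Step 2 (isobaric): W = PΔV = (964 kPa)(36.9 − 14.7 L) = 21400 J.
W_total = -11840 + 21400 = 9560 J.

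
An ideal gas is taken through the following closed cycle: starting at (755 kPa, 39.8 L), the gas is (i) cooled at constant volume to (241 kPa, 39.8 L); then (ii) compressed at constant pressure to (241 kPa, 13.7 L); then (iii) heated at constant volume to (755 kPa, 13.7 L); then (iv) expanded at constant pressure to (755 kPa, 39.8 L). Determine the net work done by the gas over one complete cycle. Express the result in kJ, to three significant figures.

Constant-volume legs do no work.
W(ii) = (241)(13.7 − 39.8) = -6290 J; W(iv) = (755)(39.8 − 13.7) = 19706 J.
W_net = -6290 + 19706 = 13415 J (the clockwise enclosed area).

W_net ≈ 13.4 kJ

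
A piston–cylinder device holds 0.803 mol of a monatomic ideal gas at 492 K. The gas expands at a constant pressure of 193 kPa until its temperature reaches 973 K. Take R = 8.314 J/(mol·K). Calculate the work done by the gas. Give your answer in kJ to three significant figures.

W ≈ 3.21 kJ

Isobaric: W = P ΔV = nR ΔT.
W = (0.803)(8.314)(973 − 492) = 3211 J.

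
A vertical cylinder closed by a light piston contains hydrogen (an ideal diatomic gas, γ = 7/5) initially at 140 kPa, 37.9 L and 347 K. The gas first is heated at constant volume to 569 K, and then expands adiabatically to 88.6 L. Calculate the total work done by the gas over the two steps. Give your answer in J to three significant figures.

W_total ≈ 6260 J

Step 1 (isochoric): W = 0 (constant volume).
After step 1: P = 229.6 kPa (V unchanged).
Step 2 (adiabatic): W = (P₁V₁ − P₂V₂)/(γ−1) = (8701 − 6195)/0.4 = 6264 J.
W_total = 0 + 6264 = 6264 J.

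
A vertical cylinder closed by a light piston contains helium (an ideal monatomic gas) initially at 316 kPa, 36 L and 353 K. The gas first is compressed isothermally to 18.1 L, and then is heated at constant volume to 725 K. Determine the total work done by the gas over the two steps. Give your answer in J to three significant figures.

Step 1 (isothermal): W = P₁V₁ ln(V₂/V₁) = (11376) ln(18.1/36) = -7822 J.
Step 2 (isochoric): W = 0 (constant volume).
W_total = -7822 + 0 = -7822 J.

W_total ≈ -7820 J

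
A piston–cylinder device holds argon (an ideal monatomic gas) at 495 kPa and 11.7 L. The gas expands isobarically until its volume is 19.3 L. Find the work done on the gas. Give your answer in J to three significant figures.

W ≈ -3760 J

Isobaric: W = P ΔV.
W = (495 kPa)(19.3 − 11.7 L) = (495)(7.6) = 3762 J.
Work on gas = −W_by = -3762 J.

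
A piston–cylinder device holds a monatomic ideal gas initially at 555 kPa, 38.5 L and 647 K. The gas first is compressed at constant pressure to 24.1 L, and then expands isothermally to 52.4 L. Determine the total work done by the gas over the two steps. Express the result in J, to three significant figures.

Step 1 (isobaric): W = PΔV = (555 kPa)(24.1 − 38.5 L) = -7992 J.
After step 1: P = 555 kPa, V = 24.1 L, T = 405 K.
Step 2 (isothermal): W = P₁V₁ ln(V₂/V₁) = (13376) ln(52.4/24.1) = 10389 J.
W_total = -7992 + 10389 = 2397 J.

W_total ≈ 2400 J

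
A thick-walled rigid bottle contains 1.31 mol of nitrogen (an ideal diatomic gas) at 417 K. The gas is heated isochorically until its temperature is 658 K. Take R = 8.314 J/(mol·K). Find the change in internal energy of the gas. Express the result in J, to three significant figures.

Constant volume ⇒ W = 0, so Q = ΔU = nCᵥΔT with Cᵥ = 5R/2 = 20.79 J/(mol·K).
ΔU = (1.31)(20.79)(658 − 417) = 6562 J.

ΔU ≈ 6560 J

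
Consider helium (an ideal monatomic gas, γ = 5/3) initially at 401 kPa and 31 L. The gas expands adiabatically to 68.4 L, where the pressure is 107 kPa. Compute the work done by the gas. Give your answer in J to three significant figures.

W ≈ 7670 J

Adiabatic: W = (P₁V₁ − P₂V₂)/(γ − 1) with γ = 5/3.
P₁V₁ = 12431 J, P₂V₂ = 7319 J.
W = (12431 − 7319) / 0.6667 = 7668 J.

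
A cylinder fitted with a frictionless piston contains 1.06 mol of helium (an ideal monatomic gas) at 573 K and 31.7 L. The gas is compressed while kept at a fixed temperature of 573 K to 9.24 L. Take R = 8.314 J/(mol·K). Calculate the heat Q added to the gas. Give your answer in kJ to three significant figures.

Isothermal ⇒ ΔU = 0, so Q = W = nRT ln(V₂/V₁).
Q = (1.06)(8.314)(573) ln(9.24/31.7) = 5050 × -1.233 = -6225 J.

Q ≈ -6.23 kJ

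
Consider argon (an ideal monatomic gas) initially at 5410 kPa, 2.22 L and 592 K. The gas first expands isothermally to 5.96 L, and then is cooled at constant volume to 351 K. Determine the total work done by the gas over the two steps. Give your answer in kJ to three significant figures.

Step 1 (isothermal): W = P₁V₁ ln(V₂/V₁) = (12010) ln(5.96/2.22) = 11861 J.
Step 2 (isochoric): W = 0 (constant volume).
W_total = 11861 + 0 = 11861 J.

W_total ≈ 11.9 kJ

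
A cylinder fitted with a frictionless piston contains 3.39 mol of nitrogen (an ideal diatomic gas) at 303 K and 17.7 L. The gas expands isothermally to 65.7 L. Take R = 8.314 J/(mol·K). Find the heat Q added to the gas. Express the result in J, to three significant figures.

Isothermal ⇒ ΔU = 0, so Q = W = nRT ln(V₂/V₁).
Q = (3.39)(8.314)(303) ln(65.7/17.7) = 8540 × 1.312 = 11200 J.

Q ≈ 11200 J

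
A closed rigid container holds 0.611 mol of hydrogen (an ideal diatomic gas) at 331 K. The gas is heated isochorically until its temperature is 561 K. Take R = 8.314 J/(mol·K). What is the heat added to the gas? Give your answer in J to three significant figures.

Q ≈ 2920 J

Constant volume ⇒ W = 0, so Q = ΔU = nCᵥΔT with Cᵥ = 5R/2 = 20.79 J/(mol·K).
ΔU = (0.611)(20.79)(561 − 331) = 2921 J.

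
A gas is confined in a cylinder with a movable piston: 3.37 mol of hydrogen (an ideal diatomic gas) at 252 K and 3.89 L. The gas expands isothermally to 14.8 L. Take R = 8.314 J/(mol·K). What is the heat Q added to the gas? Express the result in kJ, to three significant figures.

Q ≈ 9.43 kJ

Isothermal ⇒ ΔU = 0, so Q = W = nRT ln(V₂/V₁).
Q = (3.37)(8.314)(252) ln(14.8/3.89) = 7061 × 1.336 = 9434 J.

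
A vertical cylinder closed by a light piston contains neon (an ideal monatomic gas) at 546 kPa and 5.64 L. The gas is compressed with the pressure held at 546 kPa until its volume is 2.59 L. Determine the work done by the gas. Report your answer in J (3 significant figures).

W ≈ -1670 J

Isobaric: W = P ΔV.
W = (546 kPa)(2.59 − 5.64 L) = (546)(-3.05) = -1665 J.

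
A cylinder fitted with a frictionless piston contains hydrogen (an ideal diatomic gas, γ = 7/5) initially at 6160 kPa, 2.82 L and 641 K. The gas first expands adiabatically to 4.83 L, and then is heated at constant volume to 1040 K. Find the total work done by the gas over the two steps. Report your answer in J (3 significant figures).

W_total ≈ 8410 J

Step 1 (adiabatic): W = (P₁V₁ − P₂V₂)/(γ−1) = (17371 − 14007)/0.4 = 8410 J.
Step 2 (isochoric): W = 0 (constant volume).
W_total = 8410 + 0 = 8410 J.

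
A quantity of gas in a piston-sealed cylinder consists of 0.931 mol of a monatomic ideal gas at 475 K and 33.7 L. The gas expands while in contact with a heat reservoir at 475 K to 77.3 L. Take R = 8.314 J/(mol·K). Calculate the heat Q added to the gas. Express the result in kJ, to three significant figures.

Q ≈ 3.05 kJ

Isothermal ⇒ ΔU = 0, so Q = W = nRT ln(V₂/V₁).
Q = (0.931)(8.314)(475) ln(77.3/33.7) = 3677 × 0.8302 = 3052 J.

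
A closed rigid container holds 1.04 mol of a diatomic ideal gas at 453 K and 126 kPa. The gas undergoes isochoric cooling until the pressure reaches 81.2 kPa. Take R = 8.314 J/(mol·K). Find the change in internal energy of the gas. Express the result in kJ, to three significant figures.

Constant volume ⇒ W = 0, so Q = ΔU = nCᵥΔT with Cᵥ = 5R/2 = 20.79 J/(mol·K).
At constant V, T₂/T₁ = P₂/P₁ ⇒ ΔT = T₁(P₂/P₁ − 1) = 453·(81.2/126 − 1) = -161.1 K.
ΔU = (1.04)(20.79)(-161.1) = -3482 J.

ΔU ≈ -3.48 kJ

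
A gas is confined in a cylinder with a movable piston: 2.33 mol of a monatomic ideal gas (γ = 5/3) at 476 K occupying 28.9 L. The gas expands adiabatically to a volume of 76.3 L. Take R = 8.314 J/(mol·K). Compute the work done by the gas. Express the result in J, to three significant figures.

Adiabatic: TV^(γ−1) = const with γ = 5/3.
T₂ = T₁ (V₁/V₂)^(γ−1) = 476 × (28.9/76.3)^0.667 = 476 × 0.5235 = 249.2 K.
W_by = nCᵥ(T₁ − T₂) = (2.33)(12.47)(476 − 249.2) = 6591 J.

W ≈ 6590 J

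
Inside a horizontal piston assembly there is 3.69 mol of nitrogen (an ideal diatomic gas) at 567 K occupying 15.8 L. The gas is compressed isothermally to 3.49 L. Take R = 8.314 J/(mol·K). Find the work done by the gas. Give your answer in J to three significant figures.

W ≈ -26300 J

Isothermal: W = nRT ln(V₂/V₁).
W = (3.69)(8.314)(567) × ln(3.49/15.8)
  = 17395 × -1.51
W_by_gas = -26268 J.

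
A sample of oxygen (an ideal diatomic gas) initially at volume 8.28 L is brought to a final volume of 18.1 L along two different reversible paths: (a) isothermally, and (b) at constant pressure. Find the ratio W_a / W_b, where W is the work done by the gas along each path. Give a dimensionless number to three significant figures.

Path (a) isothermal: W = P₁V₁ ln(V₂/V₁) → W_a/(P₁V₁) = 0.7821.
Path (b) isobaric: W = P₁(V₂ − V₁) → W_b/(P₁V₁) = 1.186.
W_a / W_b = 0.7821 / 1.186 = 0.6594.

W_a / W_b ≈ 0.659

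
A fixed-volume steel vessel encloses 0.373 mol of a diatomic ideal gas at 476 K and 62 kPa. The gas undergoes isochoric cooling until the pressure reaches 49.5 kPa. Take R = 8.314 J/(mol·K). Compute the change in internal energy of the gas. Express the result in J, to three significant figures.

ΔU ≈ -744 J

Constant volume ⇒ W = 0, so Q = ΔU = nCᵥΔT with Cᵥ = 5R/2 = 20.79 J/(mol·K).
At constant V, T₂/T₁ = P₂/P₁ ⇒ ΔT = T₁(P₂/P₁ − 1) = 476·(49.5/62 − 1) = -95.97 K.
ΔU = (0.373)(20.79)(-95.97) = -744 J.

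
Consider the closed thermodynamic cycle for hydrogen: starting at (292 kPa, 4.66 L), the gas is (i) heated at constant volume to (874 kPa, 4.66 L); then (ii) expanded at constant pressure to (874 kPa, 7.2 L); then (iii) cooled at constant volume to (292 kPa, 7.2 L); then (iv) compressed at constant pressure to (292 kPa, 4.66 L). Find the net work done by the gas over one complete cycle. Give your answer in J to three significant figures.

Constant-volume legs do no work.
W(ii) = (874)(7.2 − 4.66) = 2220 J; W(iv) = (292)(4.66 − 7.2) = -741.7 J.
W_net = 2220 − 741.7 = 1478 J (the clockwise enclosed area).

W_net ≈ 1480 J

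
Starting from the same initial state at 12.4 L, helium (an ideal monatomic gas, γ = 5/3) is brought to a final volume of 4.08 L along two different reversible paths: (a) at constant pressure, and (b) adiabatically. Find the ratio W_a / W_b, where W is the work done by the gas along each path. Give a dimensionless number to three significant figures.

W_a / W_b ≈ 0.407

Path (a) isobaric: W = P₁(V₂ − V₁) → W_a/(P₁V₁) = -0.671.
Path (b) adiabatic: W = P₁V₁(1 − (V₁/V₂)^(γ−1))/(γ−1) → W_b/(P₁V₁) = -1.647.
W_a / W_b = -0.671 / -1.647 = 0.4073.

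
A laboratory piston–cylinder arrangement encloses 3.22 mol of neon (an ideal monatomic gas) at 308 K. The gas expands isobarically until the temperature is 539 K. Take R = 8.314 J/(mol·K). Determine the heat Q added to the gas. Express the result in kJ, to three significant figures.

Q ≈ 15.5 kJ

Isobaric: W = nRΔT = (3.22)(8.314)(231) = 6184 J.
ΔU = nCᵥΔT with Cᵥ = 3R/2: ΔU = (3.22)(12.47)(231) = 9276 J.
Q = ΔU + W = 9276 + 6184 = 15460 J.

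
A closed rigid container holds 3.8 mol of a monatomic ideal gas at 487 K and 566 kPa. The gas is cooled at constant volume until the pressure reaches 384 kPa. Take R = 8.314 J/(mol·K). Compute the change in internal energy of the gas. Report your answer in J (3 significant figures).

ΔU ≈ -7420 J

Constant volume ⇒ W = 0, so Q = ΔU = nCᵥΔT with Cᵥ = 3R/2 = 12.47 J/(mol·K).
At constant V, T₂/T₁ = P₂/P₁ ⇒ ΔT = T₁(P₂/P₁ − 1) = 487·(384/566 − 1) = -156.6 K.
ΔU = (3.8)(12.47)(-156.6) = -7421 J.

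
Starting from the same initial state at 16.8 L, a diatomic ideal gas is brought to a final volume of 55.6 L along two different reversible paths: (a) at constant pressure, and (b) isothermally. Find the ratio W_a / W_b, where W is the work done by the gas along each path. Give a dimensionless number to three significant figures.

Path (a) isobaric: W = P₁(V₂ − V₁) → W_a/(P₁V₁) = 2.31.
Path (b) isothermal: W = P₁V₁ ln(V₂/V₁) → W_b/(P₁V₁) = 1.197.
W_a / W_b = 2.31 / 1.197 = 1.93.

W_a / W_b ≈ 1.93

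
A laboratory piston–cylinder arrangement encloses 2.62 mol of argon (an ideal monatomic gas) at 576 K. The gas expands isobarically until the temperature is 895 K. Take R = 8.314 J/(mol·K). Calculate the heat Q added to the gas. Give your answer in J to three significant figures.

Q ≈ 17400 J

Isobaric: W = nRΔT = (2.62)(8.314)(319) = 6949 J.
ΔU = nCᵥΔT with Cᵥ = 3R/2: ΔU = (2.62)(12.47)(319) = 10423 J.
Q = ΔU + W = 10423 + 6949 = 17372 J.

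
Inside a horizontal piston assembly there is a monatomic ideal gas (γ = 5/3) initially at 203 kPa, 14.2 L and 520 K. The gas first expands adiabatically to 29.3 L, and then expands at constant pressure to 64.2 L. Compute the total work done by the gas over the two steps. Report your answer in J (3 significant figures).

Step 1 (adiabatic): W = (P₁V₁ − P₂V₂)/(γ−1) = (2883 − 1779)/0.667 = 1656 J.
After step 1: P = 60.7 kPa, V = 29.3 L, T = 320.8 K.
Step 2 (isobaric): W = PΔV = (60.7 kPa)(64.2 − 29.3 L) = 2118 J.
W_total = 1656 + 2118 = 3775 J.

W_total ≈ 3770 J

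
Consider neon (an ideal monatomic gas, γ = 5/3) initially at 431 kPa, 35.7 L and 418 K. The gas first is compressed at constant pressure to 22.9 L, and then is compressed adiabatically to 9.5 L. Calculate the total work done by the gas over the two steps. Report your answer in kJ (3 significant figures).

W_total ≈ -17.3 kJ

Step 1 (isobaric): W = PΔV = (431 kPa)(22.9 − 35.7 L) = -5517 J.
After step 1: P = 431 kPa, V = 22.9 L, T = 268.1 K.
Step 2 (adiabatic): W = (P₁V₁ − P₂V₂)/(γ−1) = (9870 − 17744)/0.667 = -11811 J.
W_total = -5517 − 11811 = -17328 J.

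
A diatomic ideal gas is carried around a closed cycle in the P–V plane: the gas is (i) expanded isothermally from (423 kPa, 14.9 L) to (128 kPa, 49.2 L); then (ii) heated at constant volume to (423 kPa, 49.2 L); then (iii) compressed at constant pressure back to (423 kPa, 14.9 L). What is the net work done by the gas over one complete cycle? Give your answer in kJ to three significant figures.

Leg (i): W = PᵢVᵢ ln(V_f/Vᵢ) = (6303) ln(49.2/14.9) = 7529 J.
Leg (ii): W = 0.
Leg (iii): W = PΔV = (423)(14.9 − 49.2) = -14509 J.
W_net = 7529 − 14509 = -6980 J.

W_net ≈ -6.98 kJ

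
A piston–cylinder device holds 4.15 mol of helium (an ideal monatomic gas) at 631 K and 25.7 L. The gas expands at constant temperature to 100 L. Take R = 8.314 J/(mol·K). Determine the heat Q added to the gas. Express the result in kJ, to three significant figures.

Isothermal ⇒ ΔU = 0, so Q = W = nRT ln(V₂/V₁).
Q = (4.15)(8.314)(631) ln(100/25.7) = 21771 × 1.359 = 29580 J.

Q ≈ 29.6 kJ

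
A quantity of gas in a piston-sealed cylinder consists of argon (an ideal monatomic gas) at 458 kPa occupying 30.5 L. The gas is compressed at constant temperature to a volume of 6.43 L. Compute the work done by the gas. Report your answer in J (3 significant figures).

Isothermal: W = nRT ln(V₂/V₁) = P₁V₁ ln(V₂/V₁).
P₁V₁ = (458 kPa)(30.5 L) = 13969 J.
W = 13969 × ln(6.43/30.5) = 13969 × -1.557
W_by_gas = -21746 J.

W ≈ -21700 J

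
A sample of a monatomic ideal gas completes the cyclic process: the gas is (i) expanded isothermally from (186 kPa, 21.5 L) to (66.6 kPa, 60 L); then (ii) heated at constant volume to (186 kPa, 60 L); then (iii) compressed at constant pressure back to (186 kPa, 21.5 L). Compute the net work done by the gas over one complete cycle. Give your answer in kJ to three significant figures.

W_net ≈ -3.06 kJ

Leg (i): W = PᵢVᵢ ln(V_f/Vᵢ) = (3999) ln(60/21.5) = 4104 J.
Leg (ii): W = 0.
Leg (iii): W = PΔV = (186)(21.5 − 60) = -7161 J.
W_net = 4104 − 7161 = -3057 J.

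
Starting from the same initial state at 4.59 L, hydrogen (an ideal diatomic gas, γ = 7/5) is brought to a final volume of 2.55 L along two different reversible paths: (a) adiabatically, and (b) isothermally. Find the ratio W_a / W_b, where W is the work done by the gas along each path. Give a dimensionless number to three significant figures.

Path (a) adiabatic: W = P₁V₁(1 − (V₁/V₂)^(γ−1))/(γ−1) → W_a/(P₁V₁) = -0.6626.
Path (b) isothermal: W = P₁V₁ ln(V₂/V₁) → W_b/(P₁V₁) = -0.5878.
W_a / W_b = -0.6626 / -0.5878 = 1.127.

W_a / W_b ≈ 1.13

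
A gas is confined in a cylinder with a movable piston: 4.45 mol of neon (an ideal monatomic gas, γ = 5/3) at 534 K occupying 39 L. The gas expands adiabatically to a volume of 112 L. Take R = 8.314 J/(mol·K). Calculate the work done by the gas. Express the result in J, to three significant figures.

Adiabatic: TV^(γ−1) = const with γ = 5/3.
T₂ = T₁ (V₁/V₂)^(γ−1) = 534 × (39/112)^0.667 = 534 × 0.495 = 264.3 K.
W_by = nCᵥ(T₁ − T₂) = (4.45)(12.47)(534 − 264.3) = 14967 J.

W ≈ 15000 J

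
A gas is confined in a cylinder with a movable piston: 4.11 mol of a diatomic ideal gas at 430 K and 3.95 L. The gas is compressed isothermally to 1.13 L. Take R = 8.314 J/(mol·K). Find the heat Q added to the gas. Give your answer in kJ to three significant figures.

Isothermal ⇒ ΔU = 0, so Q = W = nRT ln(V₂/V₁).
Q = (4.11)(8.314)(430) ln(1.13/3.95) = 14693 × -1.251 = -18389 J.

Q ≈ -18.4 kJ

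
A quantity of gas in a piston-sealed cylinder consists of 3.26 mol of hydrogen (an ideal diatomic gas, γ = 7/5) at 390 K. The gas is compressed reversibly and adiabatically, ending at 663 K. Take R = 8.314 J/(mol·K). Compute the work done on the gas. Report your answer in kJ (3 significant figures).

W ≈ 18.5 kJ

Adiabatic ⇒ Q = 0, so W_by = −ΔU = nCᵥ(T₁ − T₂).
Cᵥ = 5R/2 = 20.79 J/(mol·K).
W = (3.26)(20.79)(390 − 663) = -18498 J.
Work on gas = −W_by = 18498 J.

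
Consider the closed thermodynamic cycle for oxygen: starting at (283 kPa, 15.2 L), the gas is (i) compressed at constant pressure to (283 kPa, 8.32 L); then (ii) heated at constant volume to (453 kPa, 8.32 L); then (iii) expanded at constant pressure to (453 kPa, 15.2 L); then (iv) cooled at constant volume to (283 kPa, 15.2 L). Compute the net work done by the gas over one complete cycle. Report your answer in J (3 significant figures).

W_net ≈ 1170 J

Constant-volume legs do no work.
W(i) = (283)(8.32 − 15.2) = -1947 J; W(iii) = (453)(15.2 − 8.32) = 3117 J.
W_net = -1947 + 3117 = 1170 J (the clockwise enclosed area).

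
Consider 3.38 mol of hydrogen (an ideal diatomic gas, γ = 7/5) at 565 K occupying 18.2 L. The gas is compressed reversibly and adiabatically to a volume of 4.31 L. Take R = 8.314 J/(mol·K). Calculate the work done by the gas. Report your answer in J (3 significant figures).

Adiabatic: TV^(γ−1) = const with γ = 7/5.
T₂ = T₁ (V₁/V₂)^(γ−1) = 565 × (18.2/4.31)^0.4 = 565 × 1.779 = 1005 K.
W_by = nCᵥ(T₁ − T₂) = (3.38)(20.79)(565 − 1005) = -30931 J.

W ≈ -30900 J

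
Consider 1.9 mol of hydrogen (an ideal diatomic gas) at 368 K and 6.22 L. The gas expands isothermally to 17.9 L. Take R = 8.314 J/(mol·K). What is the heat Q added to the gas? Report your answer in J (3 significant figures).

Q ≈ 6140 J

Isothermal ⇒ ΔU = 0, so Q = W = nRT ln(V₂/V₁).
Q = (1.9)(8.314)(368) ln(17.9/6.22) = 5813 × 1.057 = 6145 J.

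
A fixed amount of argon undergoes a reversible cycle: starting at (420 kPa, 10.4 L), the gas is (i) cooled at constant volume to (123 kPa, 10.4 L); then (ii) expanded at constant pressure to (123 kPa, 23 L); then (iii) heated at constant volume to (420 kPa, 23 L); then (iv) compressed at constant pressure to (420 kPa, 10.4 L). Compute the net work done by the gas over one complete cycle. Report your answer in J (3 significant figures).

Constant-volume legs do no work.
W(ii) = (123)(23 − 10.4) = 1550 J; W(iv) = (420)(10.4 − 23) = -5292 J.
W_net = 1550 − 5292 = -3742 J (the counter-clockwise enclosed area).

W_net ≈ -3740 J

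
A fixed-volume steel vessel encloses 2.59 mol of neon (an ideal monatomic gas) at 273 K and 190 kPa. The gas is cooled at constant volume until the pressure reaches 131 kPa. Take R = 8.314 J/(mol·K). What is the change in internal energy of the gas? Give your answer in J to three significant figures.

Constant volume ⇒ W = 0, so Q = ΔU = nCᵥΔT with Cᵥ = 3R/2 = 12.47 J/(mol·K).
At constant V, T₂/T₁ = P₂/P₁ ⇒ ΔT = T₁(P₂/P₁ − 1) = 273·(131/190 − 1) = -84.77 K.
ΔU = (2.59)(12.47)(-84.77) = -2738 J.

ΔU ≈ -2740 J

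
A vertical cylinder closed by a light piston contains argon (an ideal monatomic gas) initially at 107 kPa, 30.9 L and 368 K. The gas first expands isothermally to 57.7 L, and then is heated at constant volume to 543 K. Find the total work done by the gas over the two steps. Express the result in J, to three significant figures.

Step 1 (isothermal): W = P₁V₁ ln(V₂/V₁) = (3306) ln(57.7/30.9) = 2065 J.
Step 2 (isochoric): W = 0 (constant volume).
W_total = 2065 + 0 = 2065 J.

W_total ≈ 2060 J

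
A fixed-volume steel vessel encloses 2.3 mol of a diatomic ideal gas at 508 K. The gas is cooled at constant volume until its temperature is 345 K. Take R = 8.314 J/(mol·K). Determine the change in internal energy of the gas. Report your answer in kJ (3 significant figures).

Constant volume ⇒ W = 0, so Q = ΔU = nCᵥΔT with Cᵥ = 5R/2 = 20.79 J/(mol·K).
ΔU = (2.3)(20.79)(345 − 508) = -7792 J.

ΔU ≈ -7.79 kJ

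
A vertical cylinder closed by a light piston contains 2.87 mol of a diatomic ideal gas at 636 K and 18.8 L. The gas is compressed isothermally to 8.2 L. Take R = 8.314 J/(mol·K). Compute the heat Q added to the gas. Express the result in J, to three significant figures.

Q ≈ -12600 J

Isothermal ⇒ ΔU = 0, so Q = W = nRT ln(V₂/V₁).
Q = (2.87)(8.314)(636) ln(8.2/18.8) = 15176 × -0.8297 = -12592 J.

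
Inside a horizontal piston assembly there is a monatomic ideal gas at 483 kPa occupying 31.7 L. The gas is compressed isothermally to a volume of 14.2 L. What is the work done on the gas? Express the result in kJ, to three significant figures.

Isothermal: W = nRT ln(V₂/V₁) = P₁V₁ ln(V₂/V₁).
P₁V₁ = (483 kPa)(31.7 L) = 15311 J.
W = 15311 × ln(14.2/31.7) = 15311 × -0.8031
W_by_gas = -12296 J; work on gas = −W_by = 12296 J.

W ≈ 12.3 kJ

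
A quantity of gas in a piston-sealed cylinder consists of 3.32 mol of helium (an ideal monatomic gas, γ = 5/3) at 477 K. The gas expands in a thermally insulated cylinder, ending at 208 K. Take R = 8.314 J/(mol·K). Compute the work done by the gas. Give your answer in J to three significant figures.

Adiabatic ⇒ Q = 0, so W_by = −ΔU = nCᵥ(T₁ − T₂).
Cᵥ = 3R/2 = 12.47 J/(mol·K).
W = (3.32)(12.47)(477 − 208) = 11138 J.

W ≈ 11100 J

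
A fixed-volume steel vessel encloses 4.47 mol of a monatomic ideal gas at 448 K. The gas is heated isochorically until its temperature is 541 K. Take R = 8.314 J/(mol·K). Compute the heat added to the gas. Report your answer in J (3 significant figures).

Constant volume ⇒ W = 0, so Q = ΔU = nCᵥΔT with Cᵥ = 3R/2 = 12.47 J/(mol·K).
ΔU = (4.47)(12.47)(541 − 448) = 5184 J.

Q ≈ 5180 J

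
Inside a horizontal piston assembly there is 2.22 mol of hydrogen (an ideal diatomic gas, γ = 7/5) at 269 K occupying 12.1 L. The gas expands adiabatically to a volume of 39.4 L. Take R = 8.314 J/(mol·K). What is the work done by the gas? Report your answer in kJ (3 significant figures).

W ≈ 4.67 kJ

Adiabatic: TV^(γ−1) = const with γ = 7/5.
T₂ = T₁ (V₁/V₂)^(γ−1) = 269 × (12.1/39.4)^0.4 = 269 × 0.6236 = 167.8 K.
W_by = nCᵥ(T₁ − T₂) = (2.22)(20.79)(269 − 167.8) = 4672 J.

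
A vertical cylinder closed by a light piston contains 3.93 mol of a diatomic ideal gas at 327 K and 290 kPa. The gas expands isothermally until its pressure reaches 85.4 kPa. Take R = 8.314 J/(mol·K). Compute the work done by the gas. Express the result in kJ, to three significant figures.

W ≈ 13.1 kJ

Isothermal process: W = nRT ln(V₂/V₁) = nRT ln(P₁/P₂).
W = (3.93)(8.314)(327) × ln(290/85.4)
  = 10684 × ln(3.396) = 10684 × 1.223
W_by_gas = 13062 J.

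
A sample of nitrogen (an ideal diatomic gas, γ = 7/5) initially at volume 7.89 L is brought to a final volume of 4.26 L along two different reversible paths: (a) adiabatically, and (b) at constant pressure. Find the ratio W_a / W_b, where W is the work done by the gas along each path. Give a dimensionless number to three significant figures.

W_a / W_b ≈ 1.52

Path (a) adiabatic: W = P₁V₁(1 − (V₁/V₂)^(γ−1))/(γ−1) → W_a/(P₁V₁) = -0.6989.
Path (b) isobaric: W = P₁(V₂ − V₁) → W_b/(P₁V₁) = -0.4601.
W_a / W_b = -0.6989 / -0.4601 = 1.519.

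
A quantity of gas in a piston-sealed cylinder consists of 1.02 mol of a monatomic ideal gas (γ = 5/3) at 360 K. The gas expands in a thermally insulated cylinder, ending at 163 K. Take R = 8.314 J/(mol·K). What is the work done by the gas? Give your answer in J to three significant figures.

Adiabatic ⇒ Q = 0, so W_by = −ΔU = nCᵥ(T₁ − T₂).
Cᵥ = 3R/2 = 12.47 J/(mol·K).
W = (1.02)(12.47)(360 − 163) = 2506 J.

W ≈ 2510 J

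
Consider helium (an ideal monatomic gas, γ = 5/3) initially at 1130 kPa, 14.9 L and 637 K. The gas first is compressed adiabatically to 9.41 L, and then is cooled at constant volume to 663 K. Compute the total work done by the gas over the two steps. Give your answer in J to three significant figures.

Step 1 (adiabatic): W = (P₁V₁ − P₂V₂)/(γ−1) = (16837 − 22873)/0.667 = -9054 J.
Step 2 (isochoric): W = 0 (constant volume).
W_total = -9054 + 0 = -9054 J.

W_total ≈ -9050 J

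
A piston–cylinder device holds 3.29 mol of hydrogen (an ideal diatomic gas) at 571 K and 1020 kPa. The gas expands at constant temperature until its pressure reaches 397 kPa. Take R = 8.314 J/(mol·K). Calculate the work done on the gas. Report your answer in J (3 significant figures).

W ≈ -14700 J

Isothermal process: W = nRT ln(V₂/V₁) = nRT ln(P₁/P₂).
W = (3.29)(8.314)(571) × ln(1020/397)
  = 15619 × ln(2.569) = 15619 × 0.9436
W_by_gas = 14738 J; work on gas = −W_by = -14738 J.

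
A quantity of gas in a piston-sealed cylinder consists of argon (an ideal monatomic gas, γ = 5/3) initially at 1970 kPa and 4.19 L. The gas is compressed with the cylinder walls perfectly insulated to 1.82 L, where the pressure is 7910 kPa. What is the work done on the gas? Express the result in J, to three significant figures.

W ≈ 9210 J

Adiabatic: W = (P₁V₁ − P₂V₂)/(γ − 1) with γ = 5/3.
P₁V₁ = 8254 J, P₂V₂ = 14396 J.
W = (8254 − 14396) / 0.6667 = -9213 J.
Work on gas = −W_by = 9213 J.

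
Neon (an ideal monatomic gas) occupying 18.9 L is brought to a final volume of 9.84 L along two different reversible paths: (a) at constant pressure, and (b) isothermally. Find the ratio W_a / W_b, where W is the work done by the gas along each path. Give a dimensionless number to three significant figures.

Path (a) isobaric: W = P₁(V₂ − V₁) → W_a/(P₁V₁) = -0.4794.
Path (b) isothermal: W = P₁V₁ ln(V₂/V₁) → W_b/(P₁V₁) = -0.6527.
W_a / W_b = -0.4794 / -0.6527 = 0.7344.

W_a / W_b ≈ 0.734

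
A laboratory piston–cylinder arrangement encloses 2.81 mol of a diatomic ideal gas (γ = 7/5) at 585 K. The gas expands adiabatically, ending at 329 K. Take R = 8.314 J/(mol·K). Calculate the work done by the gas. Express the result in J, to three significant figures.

Adiabatic ⇒ Q = 0, so W_by = −ΔU = nCᵥ(T₁ − T₂).
Cᵥ = 5R/2 = 20.79 J/(mol·K).
W = (2.81)(20.79)(585 − 329) = 14952 J.

W ≈ 15000 J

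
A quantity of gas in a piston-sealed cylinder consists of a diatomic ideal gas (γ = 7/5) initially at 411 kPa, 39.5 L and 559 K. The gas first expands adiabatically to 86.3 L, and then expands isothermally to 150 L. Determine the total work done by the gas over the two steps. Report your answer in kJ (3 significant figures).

Step 1 (adiabatic): W = (P₁V₁ − P₂V₂)/(γ−1) = (16234 − 11876)/0.4 = 10896 J.
After step 1: P = 137.6 kPa, V = 86.3 L, T = 408.9 K.
Step 2 (isothermal): W = P₁V₁ ln(V₂/V₁) = (11876) ln(150/86.3) = 6565 J.
W_total = 10896 + 6565 = 17461 J.

W_total ≈ 17.5 kJ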